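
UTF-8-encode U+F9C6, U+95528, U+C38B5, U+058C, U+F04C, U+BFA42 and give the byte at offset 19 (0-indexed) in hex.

U+F9C6 → 3-byte form EF A7 86 at offsets 0–2.
U+95528 → 4-byte form F2 95 94 A8 at offsets 3–6.
U+C38B5 → 4-byte form F3 83 A2 B5 at offsets 7–10.
U+058C → 2-byte form D6 8C at offsets 11–12.
U+F04C → 3-byte form EF 81 8C at offsets 13–15.
U+BFA42 → 4-byte form F2 BF A9 82 at offsets 16–19.
Offset 19 falls in char 6's range; it's byte 4 of F2 BF A9 82 = 0x82.

0x82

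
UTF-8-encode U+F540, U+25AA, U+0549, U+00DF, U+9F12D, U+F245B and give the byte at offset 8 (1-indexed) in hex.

0x89

1-indexed offset 8 is 0-indexed offset 7.
U+F540 → 3-byte form EF 95 80 at offsets 0–2.
U+25AA → 3-byte form E2 96 AA at offsets 3–5.
U+0549 → 2-byte form D5 89 at offsets 6–7.
Offset 7 falls in char 3's range; it's byte 2 of D5 89 = 0x89.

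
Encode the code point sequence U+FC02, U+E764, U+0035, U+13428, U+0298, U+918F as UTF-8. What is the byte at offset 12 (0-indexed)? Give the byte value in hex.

0x98

U+FC02 → 3-byte form EF B0 82 at offsets 0–2.
U+E764 → 3-byte form EE 9D A4 at offsets 3–5.
U+0035 → 1-byte form 35 at offsets 6–6.
U+13428 → 4-byte form F0 93 90 A8 at offsets 7–10.
U+0298 → 2-byte form CA 98 at offsets 11–12.
Offset 12 falls in char 5's range; it's byte 2 of CA 98 = 0x98.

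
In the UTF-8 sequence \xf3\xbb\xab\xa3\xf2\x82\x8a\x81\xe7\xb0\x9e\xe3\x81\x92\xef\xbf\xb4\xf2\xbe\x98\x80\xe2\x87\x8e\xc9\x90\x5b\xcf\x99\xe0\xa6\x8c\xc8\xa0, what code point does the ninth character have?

Offset 0: leading byte 0xF3 = 11110011 → 4-byte char #1 = F3 BB AB A3.
Offset 4: leading byte 0xF2 = 11110010 → 4-byte char #2 = F2 82 8A 81.
Offset 8: leading byte 0xE7 = 11100111 → 3-byte char #3 = E7 B0 9E.
Offset 11: leading byte 0xE3 = 11100011 → 3-byte char #4 = E3 81 92.
Offset 14: leading byte 0xEF = 11101111 → 3-byte char #5 = EF BF B4.
Offset 17: leading byte 0xF2 = 11110010 → 4-byte char #6 = F2 BE 98 80.
Offset 21: leading byte 0xE2 = 11100010 → 3-byte char #7 = E2 87 8E.
Offset 24: leading byte 0xC9 = 11001001 → 2-byte char #8 = C9 90.
Offset 26: leading byte 0x5B = 01011011 → 1-byte char #9 = 5B.
Leading byte 0x5B = 01011011 matches 0xxxxxxx → 1-byte sequence.
Byte 1: 0x5B = 01011011, payload 1011011 (7 bits).
Concatenate: 1011011 = 0x5B (7 bits → U+005B).

U+005B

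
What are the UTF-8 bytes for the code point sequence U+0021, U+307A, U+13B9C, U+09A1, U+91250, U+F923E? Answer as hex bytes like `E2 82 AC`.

U+0021: 1-byte form → 21.
U+307A: 3-byte form → E3 81 BA.
U+13B9C: 4-byte form → F0 93 AE 9C.
U+09A1: 3-byte form → E0 A6 A1.
U+91250: 4-byte form → F2 91 89 90.
U+F923E: 4-byte form → F3 B9 88 BE.
Concatenated (19 bytes): 21 E3 81 BA F0 93 AE 9C E0 A6 A1 F2 91 89 90 F3 B9 88 BE.

21 E3 81 BA F0 93 AE 9C E0 A6 A1 F2 91 89 90 F3 B9 88 BE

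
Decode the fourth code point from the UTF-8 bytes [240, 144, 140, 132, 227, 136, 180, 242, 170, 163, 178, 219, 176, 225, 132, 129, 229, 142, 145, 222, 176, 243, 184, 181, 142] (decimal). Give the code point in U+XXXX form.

U+06F0

Offset 0: leading byte 0xF0 = 11110000 → 4-byte char #1 = F0 90 8C 84.
Offset 4: leading byte 0xE3 = 11100011 → 3-byte char #2 = E3 88 B4.
Offset 7: leading byte 0xF2 = 11110010 → 4-byte char #3 = F2 AA A3 B2.
Offset 11: leading byte 0xDB = 11011011 → 2-byte char #4 = DB B0.
Leading byte 0xDB = 11011011 matches 110xxxxx → 2-byte sequence.
Byte 1: 0xDB = 11011011, payload 11011 (5 bits).
Byte 2: 0xB0 = 10110000 (10xxxxxx ✓), payload 110000.
Concatenate: 11011110000 = 0x6F0 (11 bits → U+06F0).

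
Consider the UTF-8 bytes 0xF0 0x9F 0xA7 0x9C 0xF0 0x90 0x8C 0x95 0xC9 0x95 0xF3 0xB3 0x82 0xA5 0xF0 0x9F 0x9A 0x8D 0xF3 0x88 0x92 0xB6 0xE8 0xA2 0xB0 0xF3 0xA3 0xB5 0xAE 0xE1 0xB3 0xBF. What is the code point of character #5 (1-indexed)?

Offset 0: leading byte 0xF0 = 11110000 → 4-byte char #1 = F0 9F A7 9C.
Offset 4: leading byte 0xF0 = 11110000 → 4-byte char #2 = F0 90 8C 95.
Offset 8: leading byte 0xC9 = 11001001 → 2-byte char #3 = C9 95.
Offset 10: leading byte 0xF3 = 11110011 → 4-byte char #4 = F3 B3 82 A5.
Offset 14: leading byte 0xF0 = 11110000 → 4-byte char #5 = F0 9F 9A 8D.
Leading byte 0xF0 = 11110000 matches 11110xxx → 4-byte sequence.
Byte 1: 0xF0 = 11110000, payload 000 (3 bits).
Byte 2: 0x9F = 10011111 (10xxxxxx ✓), payload 011111.
Byte 3: 0x9A = 10011010 (10xxxxxx ✓), payload 011010.
Byte 4: 0x8D = 10001101 (10xxxxxx ✓), payload 001101.
Concatenate: 000011111011010001101 = 0x1F68D (21 bits → U+1F68D).

U+1F68D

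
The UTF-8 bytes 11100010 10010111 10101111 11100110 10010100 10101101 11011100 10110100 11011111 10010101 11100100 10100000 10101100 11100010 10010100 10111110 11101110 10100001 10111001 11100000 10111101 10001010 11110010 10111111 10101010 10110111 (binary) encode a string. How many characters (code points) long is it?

9

Byte at offset 0: 0xE2 = 11100010 → 3-byte char (#1). Advance 3.
Byte at offset 3: 0xE6 = 11100110 → 3-byte char (#2). Advance 3.
Byte at offset 6: 0xDC = 11011100 → 2-byte char (#3). Advance 2.
Byte at offset 8: 0xDF = 11011111 → 2-byte char (#4). Advance 2.
Byte at offset 10: 0xE4 = 11100100 → 3-byte char (#5). Advance 3.
Byte at offset 13: 0xE2 = 11100010 → 3-byte char (#6). Advance 3.
Byte at offset 16: 0xEE = 11101110 → 3-byte char (#7). Advance 3.
Byte at offset 19: 0xE0 = 11100000 → 3-byte char (#8). Advance 3.
Byte at offset 22: 0xF2 = 11110010 → 4-byte char (#9). Advance 4.
Reached end at offset 26 after 9 code points.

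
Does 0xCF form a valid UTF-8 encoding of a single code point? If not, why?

Leading byte 0xCF = 11001111 → 2-byte form, but only 1 byte is present.

invalid (sequence truncated)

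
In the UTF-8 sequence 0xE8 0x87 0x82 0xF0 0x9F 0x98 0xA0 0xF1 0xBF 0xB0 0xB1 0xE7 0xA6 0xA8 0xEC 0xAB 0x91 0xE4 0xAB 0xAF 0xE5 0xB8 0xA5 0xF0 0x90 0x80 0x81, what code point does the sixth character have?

Offset 0: leading byte 0xE8 = 11101000 → 3-byte char #1 = E8 87 82.
Offset 3: leading byte 0xF0 = 11110000 → 4-byte char #2 = F0 9F 98 A0.
Offset 7: leading byte 0xF1 = 11110001 → 4-byte char #3 = F1 BF B0 B1.
Offset 11: leading byte 0xE7 = 11100111 → 3-byte char #4 = E7 A6 A8.
Offset 14: leading byte 0xEC = 11101100 → 3-byte char #5 = EC AB 91.
Offset 17: leading byte 0xE4 = 11100100 → 3-byte char #6 = E4 AB AF.
Leading byte 0xE4 = 11100100 matches 1110xxxx → 3-byte sequence.
Byte 1: 0xE4 = 11100100, payload 0100 (4 bits).
Byte 2: 0xAB = 10101011 (10xxxxxx ✓), payload 101011.
Byte 3: 0xAF = 10101111 (10xxxxxx ✓), payload 101111.
Concatenate: 0100101011101111 = 0x4AEF (16 bits → U+4AEF).

U+4AEF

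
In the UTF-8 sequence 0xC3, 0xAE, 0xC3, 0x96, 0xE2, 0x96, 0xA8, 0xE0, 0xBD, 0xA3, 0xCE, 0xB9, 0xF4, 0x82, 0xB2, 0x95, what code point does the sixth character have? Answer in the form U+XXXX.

U+102C95

Offset 0: leading byte 0xC3 = 11000011 → 2-byte char #1 = C3 AE.
Offset 2: leading byte 0xC3 = 11000011 → 2-byte char #2 = C3 96.
Offset 4: leading byte 0xE2 = 11100010 → 3-byte char #3 = E2 96 A8.
Offset 7: leading byte 0xE0 = 11100000 → 3-byte char #4 = E0 BD A3.
Offset 10: leading byte 0xCE = 11001110 → 2-byte char #5 = CE B9.
Offset 12: leading byte 0xF4 = 11110100 → 4-byte char #6 = F4 82 B2 95.
Leading byte 0xF4 = 11110100 matches 11110xxx → 4-byte sequence.
Byte 1: 0xF4 = 11110100, payload 100 (3 bits).
Byte 2: 0x82 = 10000010 (10xxxxxx ✓), payload 000010.
Byte 3: 0xB2 = 10110010 (10xxxxxx ✓), payload 110010.
Byte 4: 0x95 = 10010101 (10xxxxxx ✓), payload 010101.
Concatenate: 100000010110010010101 = 0x102C95 (21 bits → U+102C95).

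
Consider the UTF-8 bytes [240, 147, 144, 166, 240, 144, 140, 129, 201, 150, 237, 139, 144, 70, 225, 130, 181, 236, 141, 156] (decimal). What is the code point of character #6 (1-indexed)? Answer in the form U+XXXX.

Offset 0: leading byte 0xF0 = 11110000 → 4-byte char #1 = F0 93 90 A6.
Offset 4: leading byte 0xF0 = 11110000 → 4-byte char #2 = F0 90 8C 81.
Offset 8: leading byte 0xC9 = 11001001 → 2-byte char #3 = C9 96.
Offset 10: leading byte 0xED = 11101101 → 3-byte char #4 = ED 8B 90.
Offset 13: leading byte 0x46 = 01000110 → 1-byte char #5 = 46.
Offset 14: leading byte 0xE1 = 11100001 → 3-byte char #6 = E1 82 B5.
Leading byte 0xE1 = 11100001 matches 1110xxxx → 3-byte sequence.
Byte 1: 0xE1 = 11100001, payload 0001 (4 bits).
Byte 2: 0x82 = 10000010 (10xxxxxx ✓), payload 000010.
Byte 3: 0xB5 = 10110101 (10xxxxxx ✓), payload 110101.
Concatenate: 0001000010110101 = 0x10B5 (16 bits → U+10B5).

U+10B5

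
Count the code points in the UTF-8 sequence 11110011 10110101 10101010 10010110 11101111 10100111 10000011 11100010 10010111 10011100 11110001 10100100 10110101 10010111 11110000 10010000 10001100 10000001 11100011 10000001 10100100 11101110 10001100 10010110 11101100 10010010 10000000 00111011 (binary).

Byte at offset 0: 0xF3 = 11110011 → 4-byte char (#1). Advance 4.
Byte at offset 4: 0xEF = 11101111 → 3-byte char (#2). Advance 3.
Byte at offset 7: 0xE2 = 11100010 → 3-byte char (#3). Advance 3.
Byte at offset 10: 0xF1 = 11110001 → 4-byte char (#4). Advance 4.
Byte at offset 14: 0xF0 = 11110000 → 4-byte char (#5). Advance 4.
Byte at offset 18: 0xE3 = 11100011 → 3-byte char (#6). Advance 3.
Byte at offset 21: 0xEE = 11101110 → 3-byte char (#7). Advance 3.
Byte at offset 24: 0xEC = 11101100 → 3-byte char (#8). Advance 3.
Byte at offset 27: 0x3B = 00111011 → 1-byte char (#9). Advance 1.
Reached end at offset 28 after 9 code points.

9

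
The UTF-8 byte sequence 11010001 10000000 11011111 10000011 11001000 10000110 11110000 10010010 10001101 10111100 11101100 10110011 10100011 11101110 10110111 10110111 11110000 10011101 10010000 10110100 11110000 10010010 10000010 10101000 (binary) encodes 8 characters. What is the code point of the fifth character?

U+CCE3

Offset 0: leading byte 0xD1 = 11010001 → 2-byte char #1 = D1 80.
Offset 2: leading byte 0xDF = 11011111 → 2-byte char #2 = DF 83.
Offset 4: leading byte 0xC8 = 11001000 → 2-byte char #3 = C8 86.
Offset 6: leading byte 0xF0 = 11110000 → 4-byte char #4 = F0 92 8D BC.
Offset 10: leading byte 0xEC = 11101100 → 3-byte char #5 = EC B3 A3.
Leading byte 0xEC = 11101100 matches 1110xxxx → 3-byte sequence.
Byte 1: 0xEC = 11101100, payload 1100 (4 bits).
Byte 2: 0xB3 = 10110011 (10xxxxxx ✓), payload 110011.
Byte 3: 0xA3 = 10100011 (10xxxxxx ✓), payload 100011.
Concatenate: 1100110011100011 = 0xCCE3 (16 bits → U+CCE3).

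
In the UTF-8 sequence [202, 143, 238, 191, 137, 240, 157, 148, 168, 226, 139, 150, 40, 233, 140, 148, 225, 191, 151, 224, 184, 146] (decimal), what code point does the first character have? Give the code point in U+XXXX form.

Offset 0: leading byte 0xCA = 11001010 → 2-byte char #1 = CA 8F.
Leading byte 0xCA = 11001010 matches 110xxxxx → 2-byte sequence.
Byte 1: 0xCA = 11001010, payload 01010 (5 bits).
Byte 2: 0x8F = 10001111 (10xxxxxx ✓), payload 001111.
Concatenate: 01010001111 = 0x28F (11 bits → U+028F).

U+028F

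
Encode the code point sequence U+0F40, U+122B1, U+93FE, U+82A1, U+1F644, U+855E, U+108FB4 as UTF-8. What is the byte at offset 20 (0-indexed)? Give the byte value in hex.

U+0F40 → 3-byte form E0 BD 80 at offsets 0–2.
U+122B1 → 4-byte form F0 92 8A B1 at offsets 3–6.
U+93FE → 3-byte form E9 8F BE at offsets 7–9.
U+82A1 → 3-byte form E8 8A A1 at offsets 10–12.
U+1F644 → 4-byte form F0 9F 99 84 at offsets 13–16.
U+855E → 3-byte form E8 95 9E at offsets 17–19.
U+108FB4 → 4-byte form F4 88 BE B4 at offsets 20–23.
Offset 20 falls in char 7's range; it's byte 1 of F4 88 BE B4 = 0xF4.

0xF4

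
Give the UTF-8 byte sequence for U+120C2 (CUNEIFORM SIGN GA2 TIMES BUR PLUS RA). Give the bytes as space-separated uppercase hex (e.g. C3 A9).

F0 92 83 82

U+120C2 = 0x120C2 = 73922 decimal. In range U+10000–U+10FFFF → 4-byte form: 11110xxx 10xxxxxx 10xxxxxx 10xxxxxx.
Binary (21 bits): 000010010000011000010.
Split 3+6+6+6: 000 | 010010 | 000011 | 000010.
Byte 1: 11110000 = 0xF0.
Byte 2: 10010010 = 0x92.
Byte 3: 10000011 = 0x83.
Byte 4: 10000010 = 0x82.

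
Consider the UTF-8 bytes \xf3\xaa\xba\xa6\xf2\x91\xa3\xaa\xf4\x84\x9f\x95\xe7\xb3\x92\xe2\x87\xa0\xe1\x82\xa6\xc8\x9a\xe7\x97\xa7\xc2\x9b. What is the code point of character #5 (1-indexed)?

U+21E0

Offset 0: leading byte 0xF3 = 11110011 → 4-byte char #1 = F3 AA BA A6.
Offset 4: leading byte 0xF2 = 11110010 → 4-byte char #2 = F2 91 A3 AA.
Offset 8: leading byte 0xF4 = 11110100 → 4-byte char #3 = F4 84 9F 95.
Offset 12: leading byte 0xE7 = 11100111 → 3-byte char #4 = E7 B3 92.
Offset 15: leading byte 0xE2 = 11100010 → 3-byte char #5 = E2 87 A0.
Leading byte 0xE2 = 11100010 matches 1110xxxx → 3-byte sequence.
Byte 1: 0xE2 = 11100010, payload 0010 (4 bits).
Byte 2: 0x87 = 10000111 (10xxxxxx ✓), payload 000111.
Byte 3: 0xA0 = 10100000 (10xxxxxx ✓), payload 100000.
Concatenate: 0010000111100000 = 0x21E0 (16 bits → U+21E0).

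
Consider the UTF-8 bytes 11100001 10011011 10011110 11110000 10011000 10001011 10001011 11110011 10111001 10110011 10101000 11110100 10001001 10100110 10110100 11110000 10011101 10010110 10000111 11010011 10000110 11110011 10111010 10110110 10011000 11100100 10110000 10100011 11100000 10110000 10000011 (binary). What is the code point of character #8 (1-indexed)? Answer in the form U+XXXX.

U+4C23

Offset 0: leading byte 0xE1 = 11100001 → 3-byte char #1 = E1 9B 9E.
Offset 3: leading byte 0xF0 = 11110000 → 4-byte char #2 = F0 98 8B 8B.
Offset 7: leading byte 0xF3 = 11110011 → 4-byte char #3 = F3 B9 B3 A8.
Offset 11: leading byte 0xF4 = 11110100 → 4-byte char #4 = F4 89 A6 B4.
Offset 15: leading byte 0xF0 = 11110000 → 4-byte char #5 = F0 9D 96 87.
Offset 19: leading byte 0xD3 = 11010011 → 2-byte char #6 = D3 86.
Offset 21: leading byte 0xF3 = 11110011 → 4-byte char #7 = F3 BA B6 98.
Offset 25: leading byte 0xE4 = 11100100 → 3-byte char #8 = E4 B0 A3.
Leading byte 0xE4 = 11100100 matches 1110xxxx → 3-byte sequence.
Byte 1: 0xE4 = 11100100, payload 0100 (4 bits).
Byte 2: 0xB0 = 10110000 (10xxxxxx ✓), payload 110000.
Byte 3: 0xA3 = 10100011 (10xxxxxx ✓), payload 100011.
Concatenate: 0100110000100011 = 0x4C23 (16 bits → U+4C23).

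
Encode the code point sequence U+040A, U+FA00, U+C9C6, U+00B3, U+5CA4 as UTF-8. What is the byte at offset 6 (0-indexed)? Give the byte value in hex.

U+040A → 2-byte form D0 8A at offsets 0–1.
U+FA00 → 3-byte form EF A8 80 at offsets 2–4.
U+C9C6 → 3-byte form EC A7 86 at offsets 5–7.
Offset 6 falls in char 3's range; it's byte 2 of EC A7 86 = 0xA7.

0xA7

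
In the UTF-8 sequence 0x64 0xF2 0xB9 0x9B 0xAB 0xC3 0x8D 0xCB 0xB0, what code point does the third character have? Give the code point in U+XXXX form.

Offset 0: leading byte 0x64 = 01100100 → 1-byte char #1 = 64.
Offset 1: leading byte 0xF2 = 11110010 → 4-byte char #2 = F2 B9 9B AB.
Offset 5: leading byte 0xC3 = 11000011 → 2-byte char #3 = C3 8D.
Leading byte 0xC3 = 11000011 matches 110xxxxx → 2-byte sequence.
Byte 1: 0xC3 = 11000011, payload 00011 (5 bits).
Byte 2: 0x8D = 10001101 (10xxxxxx ✓), payload 001101.
Concatenate: 00011001101 = 0xCD (11 bits → U+00CD).

U+00CD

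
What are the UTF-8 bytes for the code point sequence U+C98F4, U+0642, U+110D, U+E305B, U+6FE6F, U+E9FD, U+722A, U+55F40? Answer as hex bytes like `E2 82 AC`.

U+C98F4: 4-byte form → F3 89 A3 B4.
U+0642: 2-byte form → D9 82.
U+110D: 3-byte form → E1 84 8D.
U+E305B: 4-byte form → F3 A3 81 9B.
U+6FE6F: 4-byte form → F1 AF B9 AF.
U+E9FD: 3-byte form → EE A7 BD.
U+722A: 3-byte form → E7 88 AA.
U+55F40: 4-byte form → F1 95 BD 80.
Concatenated (27 bytes): F3 89 A3 B4 D9 82 E1 84 8D F3 A3 81 9B F1 AF B9 AF EE A7 BD E7 88 AA F1 95 BD 80.

F3 89 A3 B4 D9 82 E1 84 8D F3 A3 81 9B F1 AF B9 AF EE A7 BD E7 88 AA F1 95 BD 80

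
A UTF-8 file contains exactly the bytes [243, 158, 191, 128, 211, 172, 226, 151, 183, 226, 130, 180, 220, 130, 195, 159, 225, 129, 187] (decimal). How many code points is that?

Byte at offset 0: 0xF3 = 11110011 → 4-byte char (#1). Advance 4.
Byte at offset 4: 0xD3 = 11010011 → 2-byte char (#2). Advance 2.
Byte at offset 6: 0xE2 = 11100010 → 3-byte char (#3). Advance 3.
Byte at offset 9: 0xE2 = 11100010 → 3-byte char (#4). Advance 3.
Byte at offset 12: 0xDC = 11011100 → 2-byte char (#5). Advance 2.
Byte at offset 14: 0xC3 = 11000011 → 2-byte char (#6). Advance 2.
Byte at offset 16: 0xE1 = 11100001 → 3-byte char (#7). Advance 3.
Reached end at offset 19 after 7 code points.

7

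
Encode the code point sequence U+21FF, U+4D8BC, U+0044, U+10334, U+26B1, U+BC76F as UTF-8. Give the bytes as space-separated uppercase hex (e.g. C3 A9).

E2 87 BF F1 8D A2 BC 44 F0 90 8C B4 E2 9A B1 F2 BC 9D AF

U+21FF: 3-byte form → E2 87 BF.
U+4D8BC: 4-byte form → F1 8D A2 BC.
U+0044: 1-byte form → 44.
U+10334: 4-byte form → F0 90 8C B4.
U+26B1: 3-byte form → E2 9A B1.
U+BC76F: 4-byte form → F2 BC 9D AF.
Concatenated (19 bytes): E2 87 BF F1 8D A2 BC 44 F0 90 8C B4 E2 9A B1 F2 BC 9D AF.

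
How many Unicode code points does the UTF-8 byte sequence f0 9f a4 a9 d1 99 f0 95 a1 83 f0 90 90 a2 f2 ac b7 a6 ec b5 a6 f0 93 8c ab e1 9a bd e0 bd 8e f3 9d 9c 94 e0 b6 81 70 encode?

Byte at offset 0: 0xF0 = 11110000 → 4-byte char (#1). Advance 4.
Byte at offset 4: 0xD1 = 11010001 → 2-byte char (#2). Advance 2.
Byte at offset 6: 0xF0 = 11110000 → 4-byte char (#3). Advance 4.
Byte at offset 10: 0xF0 = 11110000 → 4-byte char (#4). Advance 4.
Byte at offset 14: 0xF2 = 11110010 → 4-byte char (#5). Advance 4.
Byte at offset 18: 0xEC = 11101100 → 3-byte char (#6). Advance 3.
Byte at offset 21: 0xF0 = 11110000 → 4-byte char (#7). Advance 4.
Byte at offset 25: 0xE1 = 11100001 → 3-byte char (#8). Advance 3.
Byte at offset 28: 0xE0 = 11100000 → 3-byte char (#9). Advance 3.
Byte at offset 31: 0xF3 = 11110011 → 4-byte char (#10). Advance 4.
Byte at offset 35: 0xE0 = 11100000 → 3-byte char (#11). Advance 3.
Byte at offset 38: 0x70 = 01110000 → 1-byte char (#12). Advance 1.
Reached end at offset 39 after 12 code points.

12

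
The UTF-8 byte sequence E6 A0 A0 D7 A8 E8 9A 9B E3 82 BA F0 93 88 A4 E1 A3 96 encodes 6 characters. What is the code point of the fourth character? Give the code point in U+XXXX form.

Offset 0: leading byte 0xE6 = 11100110 → 3-byte char #1 = E6 A0 A0.
Offset 3: leading byte 0xD7 = 11010111 → 2-byte char #2 = D7 A8.
Offset 5: leading byte 0xE8 = 11101000 → 3-byte char #3 = E8 9A 9B.
Offset 8: leading byte 0xE3 = 11100011 → 3-byte char #4 = E3 82 BA.
Leading byte 0xE3 = 11100011 matches 1110xxxx → 3-byte sequence.
Byte 1: 0xE3 = 11100011, payload 0011 (4 bits).
Byte 2: 0x82 = 10000010 (10xxxxxx ✓), payload 000010.
Byte 3: 0xBA = 10111010 (10xxxxxx ✓), payload 111010.
Concatenate: 0011000010111010 = 0x30BA (16 bits → U+30BA).

U+30BA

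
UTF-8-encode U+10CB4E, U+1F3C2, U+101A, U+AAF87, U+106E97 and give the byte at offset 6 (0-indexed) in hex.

0x8F

U+10CB4E → 4-byte form F4 8C AD 8E at offsets 0–3.
U+1F3C2 → 4-byte form F0 9F 8F 82 at offsets 4–7.
Offset 6 falls in char 2's range; it's byte 3 of F0 9F 8F 82 = 0x8F.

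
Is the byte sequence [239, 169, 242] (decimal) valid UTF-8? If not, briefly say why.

Leading byte 0xEF = 11101111 → 3-byte form.
Byte 3 is 0xF2 = 11110010, which is not 10xxxxxx — expected a continuation byte.

invalid (non-continuation byte where continuation expected)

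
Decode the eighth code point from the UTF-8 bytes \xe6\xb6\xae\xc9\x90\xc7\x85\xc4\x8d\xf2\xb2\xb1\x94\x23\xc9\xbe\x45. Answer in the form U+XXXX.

Offset 0: leading byte 0xE6 = 11100110 → 3-byte char #1 = E6 B6 AE.
Offset 3: leading byte 0xC9 = 11001001 → 2-byte char #2 = C9 90.
Offset 5: leading byte 0xC7 = 11000111 → 2-byte char #3 = C7 85.
Offset 7: leading byte 0xC4 = 11000100 → 2-byte char #4 = C4 8D.
Offset 9: leading byte 0xF2 = 11110010 → 4-byte char #5 = F2 B2 B1 94.
Offset 13: leading byte 0x23 = 00100011 → 1-byte char #6 = 23.
Offset 14: leading byte 0xC9 = 11001001 → 2-byte char #7 = C9 BE.
Offset 16: leading byte 0x45 = 01000101 → 1-byte char #8 = 45.
Leading byte 0x45 = 01000101 matches 0xxxxxxx → 1-byte sequence.
Byte 1: 0x45 = 01000101, payload 1000101 (7 bits).
Concatenate: 1000101 = 0x45 (7 bits → U+0045).

U+0045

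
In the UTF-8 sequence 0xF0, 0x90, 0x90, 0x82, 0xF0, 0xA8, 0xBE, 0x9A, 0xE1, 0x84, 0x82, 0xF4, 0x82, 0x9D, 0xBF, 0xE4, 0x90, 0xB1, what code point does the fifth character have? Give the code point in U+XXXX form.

U+4431

Offset 0: leading byte 0xF0 = 11110000 → 4-byte char #1 = F0 90 90 82.
Offset 4: leading byte 0xF0 = 11110000 → 4-byte char #2 = F0 A8 BE 9A.
Offset 8: leading byte 0xE1 = 11100001 → 3-byte char #3 = E1 84 82.
Offset 11: leading byte 0xF4 = 11110100 → 4-byte char #4 = F4 82 9D BF.
Offset 15: leading byte 0xE4 = 11100100 → 3-byte char #5 = E4 90 B1.
Leading byte 0xE4 = 11100100 matches 1110xxxx → 3-byte sequence.
Byte 1: 0xE4 = 11100100, payload 0100 (4 bits).
Byte 2: 0x90 = 10010000 (10xxxxxx ✓), payload 010000.
Byte 3: 0xB1 = 10110001 (10xxxxxx ✓), payload 110001.
Concatenate: 0100010000110001 = 0x4431 (16 bits → U+4431).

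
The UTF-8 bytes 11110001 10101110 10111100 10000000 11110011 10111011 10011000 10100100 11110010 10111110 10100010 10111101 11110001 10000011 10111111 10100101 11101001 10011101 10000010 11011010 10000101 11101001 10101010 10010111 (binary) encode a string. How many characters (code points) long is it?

Byte at offset 0: 0xF1 = 11110001 → 4-byte char (#1). Advance 4.
Byte at offset 4: 0xF3 = 11110011 → 4-byte char (#2). Advance 4.
Byte at offset 8: 0xF2 = 11110010 → 4-byte char (#3). Advance 4.
Byte at offset 12: 0xF1 = 11110001 → 4-byte char (#4). Advance 4.
Byte at offset 16: 0xE9 = 11101001 → 3-byte char (#5). Advance 3.
Byte at offset 19: 0xDA = 11011010 → 2-byte char (#6). Advance 2.
Byte at offset 21: 0xE9 = 11101001 → 3-byte char (#7). Advance 3.
Reached end at offset 24 after 7 code points.

7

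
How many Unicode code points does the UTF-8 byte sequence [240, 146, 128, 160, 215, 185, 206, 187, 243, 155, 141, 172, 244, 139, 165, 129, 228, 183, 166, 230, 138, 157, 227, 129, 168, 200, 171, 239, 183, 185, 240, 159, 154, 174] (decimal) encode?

11

Byte at offset 0: 0xF0 = 11110000 → 4-byte char (#1). Advance 4.
Byte at offset 4: 0xD7 = 11010111 → 2-byte char (#2). Advance 2.
Byte at offset 6: 0xCE = 11001110 → 2-byte char (#3). Advance 2.
Byte at offset 8: 0xF3 = 11110011 → 4-byte char (#4). Advance 4.
Byte at offset 12: 0xF4 = 11110100 → 4-byte char (#5). Advance 4.
Byte at offset 16: 0xE4 = 11100100 → 3-byte char (#6). Advance 3.
Byte at offset 19: 0xE6 = 11100110 → 3-byte char (#7). Advance 3.
Byte at offset 22: 0xE3 = 11100011 → 3-byte char (#8). Advance 3.
Byte at offset 25: 0xC8 = 11001000 → 2-byte char (#9). Advance 2.
Byte at offset 27: 0xEF = 11101111 → 3-byte char (#10). Advance 3.
Byte at offset 30: 0xF0 = 11110000 → 4-byte char (#11). Advance 4.
Reached end at offset 34 after 11 code points.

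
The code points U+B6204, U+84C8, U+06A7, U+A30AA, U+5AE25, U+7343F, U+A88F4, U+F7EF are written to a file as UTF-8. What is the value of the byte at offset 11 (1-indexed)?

0xA3

1-indexed offset 11 is 0-indexed offset 10.
U+B6204 → 4-byte form F2 B6 88 84 at offsets 0–3.
U+84C8 → 3-byte form E8 93 88 at offsets 4–6.
U+06A7 → 2-byte form DA A7 at offsets 7–8.
U+A30AA → 4-byte form F2 A3 82 AA at offsets 9–12.
Offset 10 falls in char 4's range; it's byte 2 of F2 A3 82 AA = 0xA3.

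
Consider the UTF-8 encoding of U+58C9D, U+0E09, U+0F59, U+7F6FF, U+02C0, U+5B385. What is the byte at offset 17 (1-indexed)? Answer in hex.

0xF1

1-indexed offset 17 is 0-indexed offset 16.
U+58C9D → 4-byte form F1 98 B2 9D at offsets 0–3.
U+0E09 → 3-byte form E0 B8 89 at offsets 4–6.
U+0F59 → 3-byte form E0 BD 99 at offsets 7–9.
U+7F6FF → 4-byte form F1 BF 9B BF at offsets 10–13.
U+02C0 → 2-byte form CB 80 at offsets 14–15.
U+5B385 → 4-byte form F1 9B 8E 85 at offsets 16–19.
Offset 16 falls in char 6's range; it's byte 1 of F1 9B 8E 85 = 0xF1.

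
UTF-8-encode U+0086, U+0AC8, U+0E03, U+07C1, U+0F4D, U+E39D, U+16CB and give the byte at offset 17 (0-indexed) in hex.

0x9B

U+0086 → 2-byte form C2 86 at offsets 0–1.
U+0AC8 → 3-byte form E0 AB 88 at offsets 2–4.
U+0E03 → 3-byte form E0 B8 83 at offsets 5–7.
U+07C1 → 2-byte form DF 81 at offsets 8–9.
U+0F4D → 3-byte form E0 BD 8D at offsets 10–12.
U+E39D → 3-byte form EE 8E 9D at offsets 13–15.
U+16CB → 3-byte form E1 9B 8B at offsets 16–18.
Offset 17 falls in char 7's range; it's byte 2 of E1 9B 8B = 0x9B.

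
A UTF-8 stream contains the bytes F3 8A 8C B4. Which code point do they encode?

U+CA334

Leading byte 0xF3 = 11110011 matches 11110xxx → 4-byte sequence.
Byte 1: 0xF3 = 11110011, payload 011 (3 bits).
Byte 2: 0x8A = 10001010 (10xxxxxx ✓), payload 001010.
Byte 3: 0x8C = 10001100 (10xxxxxx ✓), payload 001100.
Byte 4: 0xB4 = 10110100 (10xxxxxx ✓), payload 110100.
Concatenate: 011001010001100110100 = 0xCA334 (21 bits → U+CA334).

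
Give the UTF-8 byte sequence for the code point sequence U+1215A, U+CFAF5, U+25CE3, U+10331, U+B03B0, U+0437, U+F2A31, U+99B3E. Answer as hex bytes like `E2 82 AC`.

F0 92 85 9A F3 8F AB B5 F0 A5 B3 A3 F0 90 8C B1 F2 B0 8E B0 D0 B7 F3 B2 A8 B1 F2 99 AC BE

U+1215A: 4-byte form → F0 92 85 9A.
U+CFAF5: 4-byte form → F3 8F AB B5.
U+25CE3: 4-byte form → F0 A5 B3 A3.
U+10331: 4-byte form → F0 90 8C B1.
U+B03B0: 4-byte form → F2 B0 8E B0.
U+0437: 2-byte form → D0 B7.
U+F2A31: 4-byte form → F3 B2 A8 B1.
U+99B3E: 4-byte form → F2 99 AC BE.
Concatenated (30 bytes): F0 92 85 9A F3 8F AB B5 F0 A5 B3 A3 F0 90 8C B1 F2 B0 8E B0 D0 B7 F3 B2 A8 B1 F2 99 AC BE.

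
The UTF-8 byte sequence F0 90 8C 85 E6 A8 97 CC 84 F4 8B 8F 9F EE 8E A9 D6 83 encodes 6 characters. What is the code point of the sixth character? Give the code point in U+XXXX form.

Offset 0: leading byte 0xF0 = 11110000 → 4-byte char #1 = F0 90 8C 85.
Offset 4: leading byte 0xE6 = 11100110 → 3-byte char #2 = E6 A8 97.
Offset 7: leading byte 0xCC = 11001100 → 2-byte char #3 = CC 84.
Offset 9: leading byte 0xF4 = 11110100 → 4-byte char #4 = F4 8B 8F 9F.
Offset 13: leading byte 0xEE = 11101110 → 3-byte char #5 = EE 8E A9.
Offset 16: leading byte 0xD6 = 11010110 → 2-byte char #6 = D6 83.
Leading byte 0xD6 = 11010110 matches 110xxxxx → 2-byte sequence.
Byte 1: 0xD6 = 11010110, payload 10110 (5 bits).
Byte 2: 0x83 = 10000011 (10xxxxxx ✓), payload 000011.
Concatenate: 10110000011 = 0x583 (11 bits → U+0583).

U+0583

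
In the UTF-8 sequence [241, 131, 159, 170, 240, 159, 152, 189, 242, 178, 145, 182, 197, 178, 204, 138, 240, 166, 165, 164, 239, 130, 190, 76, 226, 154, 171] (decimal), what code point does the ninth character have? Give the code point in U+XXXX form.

Offset 0: leading byte 0xF1 = 11110001 → 4-byte char #1 = F1 83 9F AA.
Offset 4: leading byte 0xF0 = 11110000 → 4-byte char #2 = F0 9F 98 BD.
Offset 8: leading byte 0xF2 = 11110010 → 4-byte char #3 = F2 B2 91 B6.
Offset 12: leading byte 0xC5 = 11000101 → 2-byte char #4 = C5 B2.
Offset 14: leading byte 0xCC = 11001100 → 2-byte char #5 = CC 8A.
Offset 16: leading byte 0xF0 = 11110000 → 4-byte char #6 = F0 A6 A5 A4.
Offset 20: leading byte 0xEF = 11101111 → 3-byte char #7 = EF 82 BE.
Offset 23: leading byte 0x4C = 01001100 → 1-byte char #8 = 4C.
Offset 24: leading byte 0xE2 = 11100010 → 3-byte char #9 = E2 9A AB.
Leading byte 0xE2 = 11100010 matches 1110xxxx → 3-byte sequence.
Byte 1: 0xE2 = 11100010, payload 0010 (4 bits).
Byte 2: 0x9A = 10011010 (10xxxxxx ✓), payload 011010.
Byte 3: 0xAB = 10101011 (10xxxxxx ✓), payload 101011.
Concatenate: 0010011010101011 = 0x26AB (16 bits → U+26AB).

U+26AB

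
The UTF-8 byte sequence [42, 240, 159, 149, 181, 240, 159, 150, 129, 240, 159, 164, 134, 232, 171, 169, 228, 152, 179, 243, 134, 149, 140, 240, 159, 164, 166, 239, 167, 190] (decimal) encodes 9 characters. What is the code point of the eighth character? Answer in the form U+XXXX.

Offset 0: leading byte 0x2A = 00101010 → 1-byte char #1 = 2A.
Offset 1: leading byte 0xF0 = 11110000 → 4-byte char #2 = F0 9F 95 B5.
Offset 5: leading byte 0xF0 = 11110000 → 4-byte char #3 = F0 9F 96 81.
Offset 9: leading byte 0xF0 = 11110000 → 4-byte char #4 = F0 9F A4 86.
Offset 13: leading byte 0xE8 = 11101000 → 3-byte char #5 = E8 AB A9.
Offset 16: leading byte 0xE4 = 11100100 → 3-byte char #6 = E4 98 B3.
Offset 19: leading byte 0xF3 = 11110011 → 4-byte char #7 = F3 86 95 8C.
Offset 23: leading byte 0xF0 = 11110000 → 4-byte char #8 = F0 9F A4 A6.
Leading byte 0xF0 = 11110000 matches 11110xxx → 4-byte sequence.
Byte 1: 0xF0 = 11110000, payload 000 (3 bits).
Byte 2: 0x9F = 10011111 (10xxxxxx ✓), payload 011111.
Byte 3: 0xA4 = 10100100 (10xxxxxx ✓), payload 100100.
Byte 4: 0xA6 = 10100110 (10xxxxxx ✓), payload 100110.
Concatenate: 000011111100100100110 = 0x1F926 (21 bits → U+1F926).

U+1F926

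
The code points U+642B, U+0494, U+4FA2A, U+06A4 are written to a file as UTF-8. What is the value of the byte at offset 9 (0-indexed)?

0xDA

U+642B → 3-byte form E6 90 AB at offsets 0–2.
U+0494 → 2-byte form D2 94 at offsets 3–4.
U+4FA2A → 4-byte form F1 8F A8 AA at offsets 5–8.
U+06A4 → 2-byte form DA A4 at offsets 9–10.
Offset 9 falls in char 4's range; it's byte 1 of DA A4 = 0xDA.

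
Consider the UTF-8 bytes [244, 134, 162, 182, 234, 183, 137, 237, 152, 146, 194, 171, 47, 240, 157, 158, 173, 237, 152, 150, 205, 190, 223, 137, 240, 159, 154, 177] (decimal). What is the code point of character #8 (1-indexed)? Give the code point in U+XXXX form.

U+037E

Offset 0: leading byte 0xF4 = 11110100 → 4-byte char #1 = F4 86 A2 B6.
Offset 4: leading byte 0xEA = 11101010 → 3-byte char #2 = EA B7 89.
Offset 7: leading byte 0xED = 11101101 → 3-byte char #3 = ED 98 92.
Offset 10: leading byte 0xC2 = 11000010 → 2-byte char #4 = C2 AB.
Offset 12: leading byte 0x2F = 00101111 → 1-byte char #5 = 2F.
Offset 13: leading byte 0xF0 = 11110000 → 4-byte char #6 = F0 9D 9E AD.
Offset 17: leading byte 0xED = 11101101 → 3-byte char #7 = ED 98 96.
Offset 20: leading byte 0xCD = 11001101 → 2-byte char #8 = CD BE.
Leading byte 0xCD = 11001101 matches 110xxxxx → 2-byte sequence.
Byte 1: 0xCD = 11001101, payload 01101 (5 bits).
Byte 2: 0xBE = 10111110 (10xxxxxx ✓), payload 111110.
Concatenate: 01101111110 = 0x37E (11 bits → U+037E).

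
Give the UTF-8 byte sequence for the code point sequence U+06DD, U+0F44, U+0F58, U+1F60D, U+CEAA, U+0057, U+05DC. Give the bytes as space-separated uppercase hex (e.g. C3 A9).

U+06DD: 2-byte form → DB 9D.
U+0F44: 3-byte form → E0 BD 84.
U+0F58: 3-byte form → E0 BD 98.
U+1F60D: 4-byte form → F0 9F 98 8D.
U+CEAA: 3-byte form → EC BA AA.
U+0057: 1-byte form → 57.
U+05DC: 2-byte form → D7 9C.
Concatenated (18 bytes): DB 9D E0 BD 84 E0 BD 98 F0 9F 98 8D EC BA AA 57 D7 9C.

DB 9D E0 BD 84 E0 BD 98 F0 9F 98 8D EC BA AA 57 D7 9C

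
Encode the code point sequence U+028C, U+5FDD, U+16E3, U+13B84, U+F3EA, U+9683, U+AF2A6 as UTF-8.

CA 8C E5 BF 9D E1 9B A3 F0 93 AE 84 EF 8F AA E9 9A 83 F2 AF 8A A6

U+028C: 2-byte form → CA 8C.
U+5FDD: 3-byte form → E5 BF 9D.
U+16E3: 3-byte form → E1 9B A3.
U+13B84: 4-byte form → F0 93 AE 84.
U+F3EA: 3-byte form → EF 8F AA.
U+9683: 3-byte form → E9 9A 83.
U+AF2A6: 4-byte form → F2 AF 8A A6.
Concatenated (22 bytes): CA 8C E5 BF 9D E1 9B A3 F0 93 AE 84 EF 8F AA E9 9A 83 F2 AF 8A A6.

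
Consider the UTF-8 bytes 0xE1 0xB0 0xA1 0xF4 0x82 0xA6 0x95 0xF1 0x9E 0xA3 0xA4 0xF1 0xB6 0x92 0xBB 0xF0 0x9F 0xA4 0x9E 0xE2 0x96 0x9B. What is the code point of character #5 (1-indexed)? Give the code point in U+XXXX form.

U+1F91E

Offset 0: leading byte 0xE1 = 11100001 → 3-byte char #1 = E1 B0 A1.
Offset 3: leading byte 0xF4 = 11110100 → 4-byte char #2 = F4 82 A6 95.
Offset 7: leading byte 0xF1 = 11110001 → 4-byte char #3 = F1 9E A3 A4.
Offset 11: leading byte 0xF1 = 11110001 → 4-byte char #4 = F1 B6 92 BB.
Offset 15: leading byte 0xF0 = 11110000 → 4-byte char #5 = F0 9F A4 9E.
Leading byte 0xF0 = 11110000 matches 11110xxx → 4-byte sequence.
Byte 1: 0xF0 = 11110000, payload 000 (3 bits).
Byte 2: 0x9F = 10011111 (10xxxxxx ✓), payload 011111.
Byte 3: 0xA4 = 10100100 (10xxxxxx ✓), payload 100100.
Byte 4: 0x9E = 10011110 (10xxxxxx ✓), payload 011110.
Concatenate: 000011111100100011110 = 0x1F91E (21 bits → U+1F91E).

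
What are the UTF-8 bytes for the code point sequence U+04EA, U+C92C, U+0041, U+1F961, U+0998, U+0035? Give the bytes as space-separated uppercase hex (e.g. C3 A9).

D3 AA EC A4 AC 41 F0 9F A5 A1 E0 A6 98 35

U+04EA: 2-byte form → D3 AA.
U+C92C: 3-byte form → EC A4 AC.
U+0041: 1-byte form → 41.
U+1F961: 4-byte form → F0 9F A5 A1.
U+0998: 3-byte form → E0 A6 98.
U+0035: 1-byte form → 35.
Concatenated (14 bytes): D3 AA EC A4 AC 41 F0 9F A5 A1 E0 A6 98 35.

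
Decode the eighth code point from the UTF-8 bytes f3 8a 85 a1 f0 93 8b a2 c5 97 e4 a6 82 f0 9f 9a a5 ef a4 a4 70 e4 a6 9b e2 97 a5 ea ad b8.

U+499B

Offset 0: leading byte 0xF3 = 11110011 → 4-byte char #1 = F3 8A 85 A1.
Offset 4: leading byte 0xF0 = 11110000 → 4-byte char #2 = F0 93 8B A2.
Offset 8: leading byte 0xC5 = 11000101 → 2-byte char #3 = C5 97.
Offset 10: leading byte 0xE4 = 11100100 → 3-byte char #4 = E4 A6 82.
Offset 13: leading byte 0xF0 = 11110000 → 4-byte char #5 = F0 9F 9A A5.
Offset 17: leading byte 0xEF = 11101111 → 3-byte char #6 = EF A4 A4.
Offset 20: leading byte 0x70 = 01110000 → 1-byte char #7 = 70.
Offset 21: leading byte 0xE4 = 11100100 → 3-byte char #8 = E4 A6 9B.
Leading byte 0xE4 = 11100100 matches 1110xxxx → 3-byte sequence.
Byte 1: 0xE4 = 11100100, payload 0100 (4 bits).
Byte 2: 0xA6 = 10100110 (10xxxxxx ✓), payload 100110.
Byte 3: 0x9B = 10011011 (10xxxxxx ✓), payload 011011.
Concatenate: 0100100110011011 = 0x499B (16 bits → U+499B).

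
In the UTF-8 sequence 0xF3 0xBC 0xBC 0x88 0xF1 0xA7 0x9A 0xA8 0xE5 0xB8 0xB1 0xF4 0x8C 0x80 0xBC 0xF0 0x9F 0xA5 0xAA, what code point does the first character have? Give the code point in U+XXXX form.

U+FCF08

Offset 0: leading byte 0xF3 = 11110011 → 4-byte char #1 = F3 BC BC 88.
Leading byte 0xF3 = 11110011 matches 11110xxx → 4-byte sequence.
Byte 1: 0xF3 = 11110011, payload 011 (3 bits).
Byte 2: 0xBC = 10111100 (10xxxxxx ✓), payload 111100.
Byte 3: 0xBC = 10111100 (10xxxxxx ✓), payload 111100.
Byte 4: 0x88 = 10001000 (10xxxxxx ✓), payload 001000.
Concatenate: 011111100111100001000 = 0xFCF08 (21 bits → U+FCF08).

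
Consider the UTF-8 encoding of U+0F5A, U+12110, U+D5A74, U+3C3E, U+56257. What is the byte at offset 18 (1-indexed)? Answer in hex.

0x97

1-indexed offset 18 is 0-indexed offset 17.
U+0F5A → 3-byte form E0 BD 9A at offsets 0–2.
U+12110 → 4-byte form F0 92 84 90 at offsets 3–6.
U+D5A74 → 4-byte form F3 95 A9 B4 at offsets 7–10.
U+3C3E → 3-byte form E3 B0 BE at offsets 11–13.
U+56257 → 4-byte form F1 96 89 97 at offsets 14–17.
Offset 17 falls in char 5's range; it's byte 4 of F1 96 89 97 = 0x97.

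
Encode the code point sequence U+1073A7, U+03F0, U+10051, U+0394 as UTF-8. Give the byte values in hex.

F4 87 8E A7 CF B0 F0 90 81 91 CE 94

U+1073A7: 4-byte form → F4 87 8E A7.
U+03F0: 2-byte form → CF B0.
U+10051: 4-byte form → F0 90 81 91.
U+0394: 2-byte form → CE 94.
Concatenated (12 bytes): F4 87 8E A7 CF B0 F0 90 81 91 CE 94.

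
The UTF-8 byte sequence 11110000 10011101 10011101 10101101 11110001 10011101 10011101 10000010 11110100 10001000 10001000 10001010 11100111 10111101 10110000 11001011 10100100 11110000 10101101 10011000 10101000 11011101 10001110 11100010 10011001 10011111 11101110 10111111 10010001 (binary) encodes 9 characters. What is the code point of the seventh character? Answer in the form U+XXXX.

U+074E

Offset 0: leading byte 0xF0 = 11110000 → 4-byte char #1 = F0 9D 9D AD.
Offset 4: leading byte 0xF1 = 11110001 → 4-byte char #2 = F1 9D 9D 82.
Offset 8: leading byte 0xF4 = 11110100 → 4-byte char #3 = F4 88 88 8A.
Offset 12: leading byte 0xE7 = 11100111 → 3-byte char #4 = E7 BD B0.
Offset 15: leading byte 0xCB = 11001011 → 2-byte char #5 = CB A4.
Offset 17: leading byte 0xF0 = 11110000 → 4-byte char #6 = F0 AD 98 A8.
Offset 21: leading byte 0xDD = 11011101 → 2-byte char #7 = DD 8E.
Leading byte 0xDD = 11011101 matches 110xxxxx → 2-byte sequence.
Byte 1: 0xDD = 11011101, payload 11101 (5 bits).
Byte 2: 0x8E = 10001110 (10xxxxxx ✓), payload 001110.
Concatenate: 11101001110 = 0x74E (11 bits → U+074E).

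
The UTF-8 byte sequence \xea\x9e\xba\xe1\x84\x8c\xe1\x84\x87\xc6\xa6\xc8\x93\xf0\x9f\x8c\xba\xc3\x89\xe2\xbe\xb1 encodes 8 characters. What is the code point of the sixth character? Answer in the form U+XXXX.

U+1F33A

Offset 0: leading byte 0xEA = 11101010 → 3-byte char #1 = EA 9E BA.
Offset 3: leading byte 0xE1 = 11100001 → 3-byte char #2 = E1 84 8C.
Offset 6: leading byte 0xE1 = 11100001 → 3-byte char #3 = E1 84 87.
Offset 9: leading byte 0xC6 = 11000110 → 2-byte char #4 = C6 A6.
Offset 11: leading byte 0xC8 = 11001000 → 2-byte char #5 = C8 93.
Offset 13: leading byte 0xF0 = 11110000 → 4-byte char #6 = F0 9F 8C BA.
Leading byte 0xF0 = 11110000 matches 11110xxx → 4-byte sequence.
Byte 1: 0xF0 = 11110000, payload 000 (3 bits).
Byte 2: 0x9F = 10011111 (10xxxxxx ✓), payload 011111.
Byte 3: 0x8C = 10001100 (10xxxxxx ✓), payload 001100.
Byte 4: 0xBA = 10111010 (10xxxxxx ✓), payload 111010.
Concatenate: 000011111001100111010 = 0x1F33A (21 bits → U+1F33A).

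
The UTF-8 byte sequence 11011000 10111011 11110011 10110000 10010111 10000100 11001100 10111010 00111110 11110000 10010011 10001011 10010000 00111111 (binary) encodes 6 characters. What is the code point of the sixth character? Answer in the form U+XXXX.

U+003F

Offset 0: leading byte 0xD8 = 11011000 → 2-byte char #1 = D8 BB.
Offset 2: leading byte 0xF3 = 11110011 → 4-byte char #2 = F3 B0 97 84.
Offset 6: leading byte 0xCC = 11001100 → 2-byte char #3 = CC BA.
Offset 8: leading byte 0x3E = 00111110 → 1-byte char #4 = 3E.
Offset 9: leading byte 0xF0 = 11110000 → 4-byte char #5 = F0 93 8B 90.
Offset 13: leading byte 0x3F = 00111111 → 1-byte char #6 = 3F.
Leading byte 0x3F = 00111111 matches 0xxxxxxx → 1-byte sequence.
Byte 1: 0x3F = 00111111, payload 0111111 (7 bits).
Concatenate: 0111111 = 0x3F (7 bits → U+003F).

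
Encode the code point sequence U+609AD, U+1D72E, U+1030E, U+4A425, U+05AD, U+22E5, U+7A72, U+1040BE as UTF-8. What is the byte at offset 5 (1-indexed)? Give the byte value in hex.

0xF0

1-indexed offset 5 is 0-indexed offset 4.
U+609AD → 4-byte form F1 A0 A6 AD at offsets 0–3.
U+1D72E → 4-byte form F0 9D 9C AE at offsets 4–7.
Offset 4 falls in char 2's range; it's byte 1 of F0 9D 9C AE = 0xF0.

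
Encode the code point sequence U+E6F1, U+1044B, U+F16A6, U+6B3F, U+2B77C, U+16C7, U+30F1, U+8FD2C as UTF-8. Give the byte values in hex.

EE 9B B1 F0 90 91 8B F3 B1 9A A6 E6 AC BF F0 AB 9D BC E1 9B 87 E3 83 B1 F2 8F B4 AC

U+E6F1: 3-byte form → EE 9B B1.
U+1044B: 4-byte form → F0 90 91 8B.
U+F16A6: 4-byte form → F3 B1 9A A6.
U+6B3F: 3-byte form → E6 AC BF.
U+2B77C: 4-byte form → F0 AB 9D BC.
U+16C7: 3-byte form → E1 9B 87.
U+30F1: 3-byte form → E3 83 B1.
U+8FD2C: 4-byte form → F2 8F B4 AC.
Concatenated (28 bytes): EE 9B B1 F0 90 91 8B F3 B1 9A A6 E6 AC BF F0 AB 9D BC E1 9B 87 E3 83 B1 F2 8F B4 AC.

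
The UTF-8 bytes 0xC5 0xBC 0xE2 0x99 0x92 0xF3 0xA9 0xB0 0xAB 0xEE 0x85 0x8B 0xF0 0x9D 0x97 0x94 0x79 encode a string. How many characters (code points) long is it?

6

Byte at offset 0: 0xC5 = 11000101 → 2-byte char (#1). Advance 2.
Byte at offset 2: 0xE2 = 11100010 → 3-byte char (#2). Advance 3.
Byte at offset 5: 0xF3 = 11110011 → 4-byte char (#3). Advance 4.
Byte at offset 9: 0xEE = 11101110 → 3-byte char (#4). Advance 3.
Byte at offset 12: 0xF0 = 11110000 → 4-byte char (#5). Advance 4.
Byte at offset 16: 0x79 = 01111001 → 1-byte char (#6). Advance 1.
Reached end at offset 17 after 6 code points.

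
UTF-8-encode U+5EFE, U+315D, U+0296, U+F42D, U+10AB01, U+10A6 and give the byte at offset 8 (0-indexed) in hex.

0xEF

U+5EFE → 3-byte form E5 BB BE at offsets 0–2.
U+315D → 3-byte form E3 85 9D at offsets 3–5.
U+0296 → 2-byte form CA 96 at offsets 6–7.
U+F42D → 3-byte form EF 90 AD at offsets 8–10.
Offset 8 falls in char 4's range; it's byte 1 of EF 90 AD = 0xEF.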